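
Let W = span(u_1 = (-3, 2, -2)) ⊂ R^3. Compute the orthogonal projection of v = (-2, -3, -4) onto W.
proj_W(v) = (-24/17, 16/17, -16/17)

Set up U = [u_1 | ... | u_1] ∈ R^(3×1). The projector onto W = col(U) is P = U (U^T U)^(-1) U^T.
Compute U^T U =
  [17],
and U^T v = (8).
Solve U^T U · c = U^T v for the coefficients: c = (8/17). The projection is proj_W(v) = U c.
Check: (v - proj_W(v)) · u_1 = 0  (should be 0).
Result: proj_W(v) = (-24/17, 16/17, -16/17).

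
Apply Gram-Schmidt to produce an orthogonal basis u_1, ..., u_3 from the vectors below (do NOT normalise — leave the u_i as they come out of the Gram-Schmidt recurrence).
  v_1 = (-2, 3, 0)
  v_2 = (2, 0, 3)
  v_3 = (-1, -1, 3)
Orthogonal basis:
  u_1 = (-2, 3, 0)
  u_2 = (18/13, 12/13, 3)
  u_3 = (-33/17, -22/17, 22/17)

Apply the Gram-Schmidt recurrence
  u_1 = v_1
  u_i = v_i − Σ_{j<i} ((v_i · u_j) / (u_j · u_j)) · u_j.

Step by step this gives:
  u_1 = (-2, 3, 0)
  u_2 = (18/13, 12/13, 3)
  u_3 = (-33/17, -22/17, 22/17)

Orthogonality check:
  u_2 · u_1 = 0 (should be 0)
  u_3 · u_1 = 0 (should be 0)
  u_3 · u_2 = 0 (should be 0)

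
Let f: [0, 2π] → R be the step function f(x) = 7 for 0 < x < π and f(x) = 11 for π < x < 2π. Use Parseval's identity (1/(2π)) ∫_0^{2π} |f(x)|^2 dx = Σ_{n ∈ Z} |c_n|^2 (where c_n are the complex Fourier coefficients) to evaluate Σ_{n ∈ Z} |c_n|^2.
Σ |c_n|^2 = 85

Parseval equates the L^2 energy of f (normalised by 1/(2π)) with the ℓ^2 sum of its Fourier coefficients: (1/(2π)) ∫_0^{2π} |f|^2 = Σ |c_n|^2.
Compute the left side: (1/(2π)) [∫_0^π 7^2 dx + ∫_π^{2π} 11^2 dx] = (1/(2π)) · (49π + 121π) = (49 + 121)/2 = 85.
So Σ_{n ∈ Z} |c_n|^2 = 85.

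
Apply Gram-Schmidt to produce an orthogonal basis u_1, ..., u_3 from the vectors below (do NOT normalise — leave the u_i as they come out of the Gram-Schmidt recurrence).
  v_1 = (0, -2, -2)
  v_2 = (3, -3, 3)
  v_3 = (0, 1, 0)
Orthogonal basis:
  u_1 = (0, -2, -2)
  u_2 = (3, -3, 3)
  u_3 = (1/3, 1/6, -1/6)

Apply the Gram-Schmidt recurrence
  u_1 = v_1
  u_i = v_i − Σ_{j<i} ((v_i · u_j) / (u_j · u_j)) · u_j.

Step by step this gives:
  u_1 = (0, -2, -2)
  u_2 = (3, -3, 3)
  u_3 = (1/3, 1/6, -1/6)

Orthogonality check:
  u_2 · u_1 = 0 (should be 0)
  u_3 · u_1 = 0 (should be 0)
  u_3 · u_2 = 0 (should be 0)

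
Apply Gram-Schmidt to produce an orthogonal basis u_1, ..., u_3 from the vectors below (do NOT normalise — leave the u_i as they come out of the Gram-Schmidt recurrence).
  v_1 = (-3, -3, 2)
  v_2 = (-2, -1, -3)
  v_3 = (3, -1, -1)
Orthogonal basis:
  u_1 = (-3, -3, 2)
  u_2 = (-35/22, -13/22, -36/11)
  u_3 = (539/299, -49/23, -147/299)

Apply the Gram-Schmidt recurrence
  u_1 = v_1
  u_i = v_i − Σ_{j<i} ((v_i · u_j) / (u_j · u_j)) · u_j.

Step by step this gives:
  u_1 = (-3, -3, 2)
  u_2 = (-35/22, -13/22, -36/11)
  u_3 = (539/299, -49/23, -147/299)

Orthogonality check:
  u_2 · u_1 = 0 (should be 0)
  u_3 · u_1 = 0 (should be 0)
  u_3 · u_2 = 0 (should be 0)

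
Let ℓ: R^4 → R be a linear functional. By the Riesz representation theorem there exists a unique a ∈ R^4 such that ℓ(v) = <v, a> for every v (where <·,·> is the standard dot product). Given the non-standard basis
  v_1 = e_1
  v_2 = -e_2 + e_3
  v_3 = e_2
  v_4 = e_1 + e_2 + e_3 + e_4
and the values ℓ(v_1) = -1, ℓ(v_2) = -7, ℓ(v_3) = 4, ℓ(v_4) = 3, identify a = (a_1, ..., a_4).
a = (-1, 4, -3, 3)

Write a = (a_1, ..., a_4) in the standard basis. For each basis vector v_i, ℓ(v_i) = <v_i, a> is a linear equation in the a_j's. Collect the n equations into a matrix system V a = ℓ, where row i of V is v_i (expressed in the standard basis). Since V is invertible (lower-triangular with 1s on the diagonal, up to permutation), solve by back-substitution:
  V =
[[1, 0, 0, 0],
 [0, -1, 1, 0],
 [0, 1, 0, 0],
 [1, 1, 1, 1]]
  V a = (-1, -7, 4, 3)
Solving gives a = (-1, 4, -3, 3).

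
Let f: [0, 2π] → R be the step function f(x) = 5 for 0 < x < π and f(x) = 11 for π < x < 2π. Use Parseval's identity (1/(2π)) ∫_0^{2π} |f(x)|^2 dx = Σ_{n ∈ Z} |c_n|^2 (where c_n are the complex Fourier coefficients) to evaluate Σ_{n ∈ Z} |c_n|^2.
Σ |c_n|^2 = 73

Parseval equates the L^2 energy of f (normalised by 1/(2π)) with the ℓ^2 sum of its Fourier coefficients: (1/(2π)) ∫_0^{2π} |f|^2 = Σ |c_n|^2.
Compute the left side: (1/(2π)) [∫_0^π 5^2 dx + ∫_π^{2π} 11^2 dx] = (1/(2π)) · (25π + 121π) = (25 + 121)/2 = 73.
So Σ_{n ∈ Z} |c_n|^2 = 73.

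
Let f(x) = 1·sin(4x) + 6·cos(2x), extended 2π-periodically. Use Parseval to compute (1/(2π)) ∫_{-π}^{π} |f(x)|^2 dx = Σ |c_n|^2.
Σ |c_n|^2 = 37/2

Expand |f|^2 and use orthogonality of {sin(nx), cos(mx)} on [-π, π]:
  ∫_{-π}^{π} sin(nx)^2 dx = π, ∫ cos(mx)^2 dx = π, and cross terms integrate to 0.
So ∫_{-π}^{π} f(x)^2 dx = 1^2 · π + 6^2 · π = (1 + 36)π.
Divide by 2π: (1 + 36)/2 = 37/2.
By Parseval, this equals Σ |c_n|^2.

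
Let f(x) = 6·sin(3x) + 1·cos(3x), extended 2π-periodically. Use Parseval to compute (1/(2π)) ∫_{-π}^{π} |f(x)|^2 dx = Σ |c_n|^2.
Σ |c_n|^2 = 37/2

Expand |f|^2 and use orthogonality of {sin(nx), cos(mx)} on [-π, π]:
  ∫_{-π}^{π} sin(nx)^2 dx = π, ∫ cos(mx)^2 dx = π, and cross terms integrate to 0.
So ∫_{-π}^{π} f(x)^2 dx = 6^2 · π + 1^2 · π = (36 + 1)π.
Divide by 2π: (36 + 1)/2 = 37/2.
By Parseval, this equals Σ |c_n|^2.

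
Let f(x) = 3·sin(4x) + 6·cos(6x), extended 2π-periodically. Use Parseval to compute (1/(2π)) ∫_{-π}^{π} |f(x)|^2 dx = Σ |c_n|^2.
Σ |c_n|^2 = 45/2

Expand |f|^2 and use orthogonality of {sin(nx), cos(mx)} on [-π, π]:
  ∫_{-π}^{π} sin(nx)^2 dx = π, ∫ cos(mx)^2 dx = π, and cross terms integrate to 0.
So ∫_{-π}^{π} f(x)^2 dx = 3^2 · π + 6^2 · π = (9 + 36)π.
Divide by 2π: (9 + 36)/2 = 45/2.
By Parseval, this equals Σ |c_n|^2.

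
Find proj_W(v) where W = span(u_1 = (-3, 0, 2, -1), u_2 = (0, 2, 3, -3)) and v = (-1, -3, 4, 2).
proj_W(v) = (-594/227, -162/227, 153/227, 45/227)

Set up U = [u_1 | ... | u_2] ∈ R^(4×2). The projector onto W = col(U) is P = U (U^T U)^(-1) U^T.
Compute U^T U =
  [14, 9]
  [9, 22],
and U^T v = (9, 0).
Solve U^T U · c = U^T v for the coefficients: c = (198/227, -81/227). The projection is proj_W(v) = U c.
Check: (v - proj_W(v)) · u_1 = 0  (should be 0).
Check: (v - proj_W(v)) · u_2 = 0  (should be 0).
Result: proj_W(v) = (-594/227, -162/227, 153/227, 45/227).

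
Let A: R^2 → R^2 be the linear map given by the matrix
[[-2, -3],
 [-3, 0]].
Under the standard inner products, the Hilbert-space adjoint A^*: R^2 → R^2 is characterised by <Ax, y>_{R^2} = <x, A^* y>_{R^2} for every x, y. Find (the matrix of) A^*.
A^* = A^T =
[[-2, -3],
 [-3, 0]]

For real matrices with standard dot products, the defining identity <Ax, y> = <x, A^* y> gives (Ax)^T y = x^T (A^*) y, i.e. x^T A^T y = x^T (A^*) y. Since this holds for all x, y, we must have A^* = A^T. Therefore
A^* =
[[-2, -3],
 [-3, 0]].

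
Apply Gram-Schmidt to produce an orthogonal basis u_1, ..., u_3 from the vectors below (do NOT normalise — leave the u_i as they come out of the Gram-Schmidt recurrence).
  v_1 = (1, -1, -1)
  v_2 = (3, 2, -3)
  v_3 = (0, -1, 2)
Orthogonal basis:
  u_1 = (1, -1, -1)
  u_2 = (5/3, 10/3, -5/3)
  u_3 = (1, 0, 1)

Apply the Gram-Schmidt recurrence
  u_1 = v_1
  u_i = v_i − Σ_{j<i} ((v_i · u_j) / (u_j · u_j)) · u_j.

Step by step this gives:
  u_1 = (1, -1, -1)
  u_2 = (5/3, 10/3, -5/3)
  u_3 = (1, 0, 1)

Orthogonality check:
  u_2 · u_1 = 0 (should be 0)
  u_3 · u_1 = 0 (should be 0)
  u_3 · u_2 = 0 (should be 0)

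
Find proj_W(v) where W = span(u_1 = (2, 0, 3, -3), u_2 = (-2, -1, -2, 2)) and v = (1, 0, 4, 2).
proj_W(v) = (4/5, 2/15, 16/15, -16/15)

Set up U = [u_1 | ... | u_2] ∈ R^(4×2). The projector onto W = col(U) is P = U (U^T U)^(-1) U^T.
Compute U^T U =
  [22, -16]
  [-16, 13],
and U^T v = (8, -6).
Solve U^T U · c = U^T v for the coefficients: c = (4/15, -2/15). The projection is proj_W(v) = U c.
Check: (v - proj_W(v)) · u_1 = 0  (should be 0).
Check: (v - proj_W(v)) · u_2 = 0  (should be 0).
Result: proj_W(v) = (4/5, 2/15, 16/15, -16/15).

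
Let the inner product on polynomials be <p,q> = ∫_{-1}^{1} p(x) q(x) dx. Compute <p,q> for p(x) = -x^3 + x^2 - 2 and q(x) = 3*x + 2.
<p,q> = -118/15

Expand the product: p(x)·q(x) = -3*x^4 + x^3 + 2*x^2 - 6*x - 4.
∫_{-1}^{1} of each monomial x^k gives [2/(k+1) if k even, 0 if k odd]. Integrating term-by-term (or equivalently evaluating the antiderivative F(x) = -3*x^5/5 + x^4/4 + 2*x^3/3 - 3*x^2 - 4*x at the endpoints):
  F(1) − F(−1) = -401/60 − (71/60) = -118/15.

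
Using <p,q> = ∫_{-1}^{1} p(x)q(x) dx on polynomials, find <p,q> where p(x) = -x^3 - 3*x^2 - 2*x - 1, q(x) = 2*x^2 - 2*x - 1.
<p,q> = 56/15

Expand the product: p(x)·q(x) = -2*x^5 - 4*x^4 + 3*x^3 + 5*x^2 + 4*x + 1.
∫_{-1}^{1} of each monomial x^k gives [2/(k+1) if k even, 0 if k odd]. Integrating term-by-term (or equivalently evaluating the antiderivative F(x) = -x^6/3 - 4*x^5/5 + 3*x^4/4 + 5*x^3/3 + 2*x^2 + x at the endpoints):
  F(1) − F(−1) = 257/60 − (11/20) = 56/15.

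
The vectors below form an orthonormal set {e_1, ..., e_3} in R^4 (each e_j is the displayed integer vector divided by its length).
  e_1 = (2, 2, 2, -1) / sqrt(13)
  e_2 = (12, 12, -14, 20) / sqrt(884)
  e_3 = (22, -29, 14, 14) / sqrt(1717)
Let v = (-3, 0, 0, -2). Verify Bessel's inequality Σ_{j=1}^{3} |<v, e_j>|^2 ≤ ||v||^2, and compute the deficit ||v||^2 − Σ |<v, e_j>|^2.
Σ |<v, e_j>|^2 = 2268*2**(124/139)*3**(2/139)*5**(108/139)*7**(71/139)/3125; ||v||^2 = 13; deficit = 9/101

Write each e_j = u_j / sqrt(<u_j, u_j>) where u_j is the displayed integer vector. Then <v, e_j> = <v, u_j> / sqrt(<u_j, u_j>), so |<v, e_j>|^2 = <v, u_j>^2 / <u_j, u_j>.
Coefficients: <v, e_1> = -4/sqrt(13), <v, e_2> = -76/sqrt(884), <v, e_3> = -94/sqrt(1717).
Square and sum: Σ |<v, e_j>|^2 = 2268*2**(124/139)*3**(2/139)*5**(108/139)*7**(71/139)/3125.
Compute ||v||^2 = v·v = 13.
Deficit = 13 − 2268*2**(124/139)*3**(2/139)*5**(108/139)*7**(71/139)/3125 = 9/101 ≥ 0, confirming Bessel's inequality. (The deficit equals ||v − Σ <v,e_j> e_j||^2, the squared distance from v to span{e_j}.)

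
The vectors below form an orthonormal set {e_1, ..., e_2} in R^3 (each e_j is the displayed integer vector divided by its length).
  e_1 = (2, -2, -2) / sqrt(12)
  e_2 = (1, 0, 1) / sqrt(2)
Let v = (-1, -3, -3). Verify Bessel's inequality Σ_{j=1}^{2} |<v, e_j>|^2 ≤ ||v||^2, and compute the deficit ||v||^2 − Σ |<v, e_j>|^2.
Σ |<v, e_j>|^2 = 49/3; ||v||^2 = 19; deficit = 8/3

Write each e_j = u_j / sqrt(<u_j, u_j>) where u_j is the displayed integer vector. Then <v, e_j> = <v, u_j> / sqrt(<u_j, u_j>), so |<v, e_j>|^2 = <v, u_j>^2 / <u_j, u_j>.
Coefficients: <v, e_1> = 10/sqrt(12), <v, e_2> = -4/sqrt(2).
Square and sum: Σ |<v, e_j>|^2 = 49/3.
Compute ||v||^2 = v·v = 19.
Deficit = 19 − 49/3 = 8/3 ≥ 0, confirming Bessel's inequality. (The deficit equals ||v − Σ <v,e_j> e_j||^2, the squared distance from v to span{e_j}.)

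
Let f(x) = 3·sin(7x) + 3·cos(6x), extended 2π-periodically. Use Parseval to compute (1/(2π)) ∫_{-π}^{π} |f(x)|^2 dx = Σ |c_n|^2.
Σ |c_n|^2 = 9

Expand |f|^2 and use orthogonality of {sin(nx), cos(mx)} on [-π, π]:
  ∫_{-π}^{π} sin(nx)^2 dx = π, ∫ cos(mx)^2 dx = π, and cross terms integrate to 0.
So ∫_{-π}^{π} f(x)^2 dx = 3^2 · π + 3^2 · π = (9 + 9)π.
Divide by 2π: (9 + 9)/2 = 9.
By Parseval, this equals Σ |c_n|^2.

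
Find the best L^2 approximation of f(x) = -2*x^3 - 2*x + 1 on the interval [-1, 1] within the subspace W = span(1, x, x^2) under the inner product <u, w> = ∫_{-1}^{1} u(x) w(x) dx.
g(x) = 1 - 16*x/5

The best approximation g ∈ W is the orthogonal projection of f onto W. Writing g = a_0 + a_1 x + a_2 x^2, the coefficients solve the normal equations G · a = b where
  G_{ij} = <φ_i, φ_j> and b_i = <f, φ_i>, with φ_0 = 1, φ_1 = x, φ_2 = x^2.
G =
  [2, 0, 2/3]
  [0, 2/3, 0]
  [2/3, 0, 2/5],
b = (2, -32/15, 2/3).
Solving gives a_0 = 1, a_1 = -16/5, a_2 = 0, so
  g(x) = 1 - 16*x/5.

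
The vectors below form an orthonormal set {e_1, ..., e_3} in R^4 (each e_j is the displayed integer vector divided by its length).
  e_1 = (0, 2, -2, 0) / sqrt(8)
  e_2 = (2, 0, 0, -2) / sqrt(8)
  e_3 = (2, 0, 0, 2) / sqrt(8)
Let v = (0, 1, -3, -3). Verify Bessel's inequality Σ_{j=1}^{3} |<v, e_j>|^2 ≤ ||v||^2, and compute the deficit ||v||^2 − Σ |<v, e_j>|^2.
Σ |<v, e_j>|^2 = 17; ||v||^2 = 19; deficit = 2

Write each e_j = u_j / sqrt(<u_j, u_j>) where u_j is the displayed integer vector. Then <v, e_j> = <v, u_j> / sqrt(<u_j, u_j>), so |<v, e_j>|^2 = <v, u_j>^2 / <u_j, u_j>.
Coefficients: <v, e_1> = 8/sqrt(8), <v, e_2> = 6/sqrt(8), <v, e_3> = -6/sqrt(8).
Square and sum: Σ |<v, e_j>|^2 = 17.
Compute ||v||^2 = v·v = 19.
Deficit = 19 − 17 = 2 ≥ 0, confirming Bessel's inequality. (The deficit equals ||v − Σ <v,e_j> e_j||^2, the squared distance from v to span{e_j}.)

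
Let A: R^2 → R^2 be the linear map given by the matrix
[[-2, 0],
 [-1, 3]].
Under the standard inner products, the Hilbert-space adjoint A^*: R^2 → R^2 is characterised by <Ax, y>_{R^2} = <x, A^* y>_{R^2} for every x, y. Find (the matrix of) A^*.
A^* = A^T =
[[-2, -1],
 [0, 3]]

For real matrices with standard dot products, the defining identity <Ax, y> = <x, A^* y> gives (Ax)^T y = x^T (A^*) y, i.e. x^T A^T y = x^T (A^*) y. Since this holds for all x, y, we must have A^* = A^T. Therefore
A^* =
[[-2, -1],
 [0, 3]].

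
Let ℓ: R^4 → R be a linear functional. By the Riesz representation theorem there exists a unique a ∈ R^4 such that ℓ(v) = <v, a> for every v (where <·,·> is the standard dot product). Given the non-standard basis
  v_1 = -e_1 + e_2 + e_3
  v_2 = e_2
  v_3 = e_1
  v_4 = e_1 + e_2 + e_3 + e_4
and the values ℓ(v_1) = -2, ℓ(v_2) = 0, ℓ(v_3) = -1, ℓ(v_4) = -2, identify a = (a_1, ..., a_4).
a = (-1, 0, -3, 2)

Write a = (a_1, ..., a_4) in the standard basis. For each basis vector v_i, ℓ(v_i) = <v_i, a> is a linear equation in the a_j's. Collect the n equations into a matrix system V a = ℓ, where row i of V is v_i (expressed in the standard basis). Since V is invertible (lower-triangular with 1s on the diagonal, up to permutation), solve by back-substitution:
  V =
[[-1, 1, 1, 0],
 [0, 1, 0, 0],
 [1, 0, 0, 0],
 [1, 1, 1, 1]]
  V a = (-2, 0, -1, -2)
Solving gives a = (-1, 0, -3, 2).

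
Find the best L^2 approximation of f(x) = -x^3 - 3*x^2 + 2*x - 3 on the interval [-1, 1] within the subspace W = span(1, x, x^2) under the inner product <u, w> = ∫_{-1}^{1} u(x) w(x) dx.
g(x) = -3*x^2 + 7*x/5 - 3

The best approximation g ∈ W is the orthogonal projection of f onto W. Writing g = a_0 + a_1 x + a_2 x^2, the coefficients solve the normal equations G · a = b where
  G_{ij} = <φ_i, φ_j> and b_i = <f, φ_i>, with φ_0 = 1, φ_1 = x, φ_2 = x^2.
G =
  [2, 0, 2/3]
  [0, 2/3, 0]
  [2/3, 0, 2/5],
b = (-8, 14/15, -16/5).
Solving gives a_0 = -3, a_1 = 7/5, a_2 = -3, so
  g(x) = -3*x^2 + 7*x/5 - 3.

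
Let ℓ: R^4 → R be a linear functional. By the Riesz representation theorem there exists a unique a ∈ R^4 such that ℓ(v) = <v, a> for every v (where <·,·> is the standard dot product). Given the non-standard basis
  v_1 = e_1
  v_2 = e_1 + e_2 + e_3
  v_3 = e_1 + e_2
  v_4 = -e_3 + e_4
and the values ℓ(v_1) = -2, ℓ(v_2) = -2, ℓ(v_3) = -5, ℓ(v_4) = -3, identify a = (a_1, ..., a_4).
a = (-2, -3, 3, 0)

Write a = (a_1, ..., a_4) in the standard basis. For each basis vector v_i, ℓ(v_i) = <v_i, a> is a linear equation in the a_j's. Collect the n equations into a matrix system V a = ℓ, where row i of V is v_i (expressed in the standard basis). Since V is invertible (lower-triangular with 1s on the diagonal, up to permutation), solve by back-substitution:
  V =
[[1, 0, 0, 0],
 [1, 1, 1, 0],
 [1, 1, 0, 0],
 [0, 0, -1, 1]]
  V a = (-2, -2, -5, -3)
Solving gives a = (-2, -3, 3, 0).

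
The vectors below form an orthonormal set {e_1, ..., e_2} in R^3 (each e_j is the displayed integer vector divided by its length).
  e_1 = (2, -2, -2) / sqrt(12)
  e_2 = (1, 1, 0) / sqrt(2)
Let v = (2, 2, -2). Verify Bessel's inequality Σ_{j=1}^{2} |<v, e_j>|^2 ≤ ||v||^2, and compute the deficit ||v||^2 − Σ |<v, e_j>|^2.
Σ |<v, e_j>|^2 = 28/3; ||v||^2 = 12; deficit = 8/3

Write each e_j = u_j / sqrt(<u_j, u_j>) where u_j is the displayed integer vector. Then <v, e_j> = <v, u_j> / sqrt(<u_j, u_j>), so |<v, e_j>|^2 = <v, u_j>^2 / <u_j, u_j>.
Coefficients: <v, e_1> = 4/sqrt(12), <v, e_2> = 4/sqrt(2).
Square and sum: Σ |<v, e_j>|^2 = 28/3.
Compute ||v||^2 = v·v = 12.
Deficit = 12 − 28/3 = 8/3 ≥ 0, confirming Bessel's inequality. (The deficit equals ||v − Σ <v,e_j> e_j||^2, the squared distance from v to span{e_j}.)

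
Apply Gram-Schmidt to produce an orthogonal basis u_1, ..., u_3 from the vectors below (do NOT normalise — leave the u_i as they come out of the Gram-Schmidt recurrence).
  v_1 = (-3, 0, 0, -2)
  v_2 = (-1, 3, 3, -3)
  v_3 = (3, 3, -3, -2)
Orthogonal basis:
  u_1 = (-3, 0, 0, -2)
  u_2 = (14/13, 3, 3, -21/13)
  u_3 = (432/283, 597/283, -1101/283, -648/283)

Apply the Gram-Schmidt recurrence
  u_1 = v_1
  u_i = v_i − Σ_{j<i} ((v_i · u_j) / (u_j · u_j)) · u_j.

Step by step this gives:
  u_1 = (-3, 0, 0, -2)
  u_2 = (14/13, 3, 3, -21/13)
  u_3 = (432/283, 597/283, -1101/283, -648/283)

Orthogonality check:
  u_2 · u_1 = 0 (should be 0)
  u_3 · u_1 = 0 (should be 0)
  u_3 · u_2 = 0 (should be 0)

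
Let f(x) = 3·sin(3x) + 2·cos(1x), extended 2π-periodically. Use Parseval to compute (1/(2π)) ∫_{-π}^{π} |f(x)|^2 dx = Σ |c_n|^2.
Σ |c_n|^2 = 13/2

Expand |f|^2 and use orthogonality of {sin(nx), cos(mx)} on [-π, π]:
  ∫_{-π}^{π} sin(nx)^2 dx = π, ∫ cos(mx)^2 dx = π, and cross terms integrate to 0.
So ∫_{-π}^{π} f(x)^2 dx = 3^2 · π + 2^2 · π = (9 + 4)π.
Divide by 2π: (9 + 4)/2 = 13/2.
By Parseval, this equals Σ |c_n|^2.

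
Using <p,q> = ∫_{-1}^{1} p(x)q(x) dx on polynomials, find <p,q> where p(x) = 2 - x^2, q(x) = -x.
<p,q> = 0

Expand the product: p(x)·q(x) = x^3 - 2*x.
∫_{-1}^{1} of each monomial x^k gives [2/(k+1) if k even, 0 if k odd]. Integrating term-by-term (or equivalently evaluating the antiderivative F(x) = x^4/4 - x^2 at the endpoints):
  F(1) − F(−1) = -3/4 − (-3/4) = 0.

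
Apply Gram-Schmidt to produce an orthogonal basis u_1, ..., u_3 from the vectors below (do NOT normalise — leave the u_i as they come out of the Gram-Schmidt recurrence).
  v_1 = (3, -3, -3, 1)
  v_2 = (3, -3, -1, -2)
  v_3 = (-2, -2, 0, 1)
Orthogonal basis:
  u_1 = (3, -3, -3, 1)
  u_2 = (27/28, -27/28, 29/28, -75/28)
  u_3 = (-524/283, -608/283, 108/283, 72/283)

Apply the Gram-Schmidt recurrence
  u_1 = v_1
  u_i = v_i − Σ_{j<i} ((v_i · u_j) / (u_j · u_j)) · u_j.

Step by step this gives:
  u_1 = (3, -3, -3, 1)
  u_2 = (27/28, -27/28, 29/28, -75/28)
  u_3 = (-524/283, -608/283, 108/283, 72/283)

Orthogonality check:
  u_2 · u_1 = 0 (should be 0)
  u_3 · u_1 = 0 (should be 0)
  u_3 · u_2 = 0 (should be 0)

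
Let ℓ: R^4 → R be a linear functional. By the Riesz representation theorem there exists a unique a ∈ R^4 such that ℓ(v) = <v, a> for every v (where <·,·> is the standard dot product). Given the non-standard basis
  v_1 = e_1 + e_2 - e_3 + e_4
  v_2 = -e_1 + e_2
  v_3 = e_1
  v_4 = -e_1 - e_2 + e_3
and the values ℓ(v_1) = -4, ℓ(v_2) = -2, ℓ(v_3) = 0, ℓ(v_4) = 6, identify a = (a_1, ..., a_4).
a = (0, -2, 4, 2)

Write a = (a_1, ..., a_4) in the standard basis. For each basis vector v_i, ℓ(v_i) = <v_i, a> is a linear equation in the a_j's. Collect the n equations into a matrix system V a = ℓ, where row i of V is v_i (expressed in the standard basis). Since V is invertible (lower-triangular with 1s on the diagonal, up to permutation), solve by back-substitution:
  V =
[[1, 1, -1, 1],
 [-1, 1, 0, 0],
 [1, 0, 0, 0],
 [-1, -1, 1, 0]]
  V a = (-4, -2, 0, 6)
Solving gives a = (0, -2, 4, 2).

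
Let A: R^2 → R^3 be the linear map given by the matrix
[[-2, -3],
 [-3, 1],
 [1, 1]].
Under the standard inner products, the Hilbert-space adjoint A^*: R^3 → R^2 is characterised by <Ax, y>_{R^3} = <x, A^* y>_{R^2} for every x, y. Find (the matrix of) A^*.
A^* = A^T =
[[-2, -3, 1],
 [-3, 1, 1]]

For real matrices with standard dot products, the defining identity <Ax, y> = <x, A^* y> gives (Ax)^T y = x^T (A^*) y, i.e. x^T A^T y = x^T (A^*) y. Since this holds for all x, y, we must have A^* = A^T. Therefore
A^* =
[[-2, -3, 1],
 [-3, 1, 1]].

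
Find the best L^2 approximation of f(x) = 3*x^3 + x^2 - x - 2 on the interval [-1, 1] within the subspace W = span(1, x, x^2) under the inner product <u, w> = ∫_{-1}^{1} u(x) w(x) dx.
g(x) = x^2 + 4*x/5 - 2

The best approximation g ∈ W is the orthogonal projection of f onto W. Writing g = a_0 + a_1 x + a_2 x^2, the coefficients solve the normal equations G · a = b where
  G_{ij} = <φ_i, φ_j> and b_i = <f, φ_i>, with φ_0 = 1, φ_1 = x, φ_2 = x^2.
G =
  [2, 0, 2/3]
  [0, 2/3, 0]
  [2/3, 0, 2/5],
b = (-10/3, 8/15, -14/15).
Solving gives a_0 = -2, a_1 = 4/5, a_2 = 1, so
  g(x) = x^2 + 4*x/5 - 2.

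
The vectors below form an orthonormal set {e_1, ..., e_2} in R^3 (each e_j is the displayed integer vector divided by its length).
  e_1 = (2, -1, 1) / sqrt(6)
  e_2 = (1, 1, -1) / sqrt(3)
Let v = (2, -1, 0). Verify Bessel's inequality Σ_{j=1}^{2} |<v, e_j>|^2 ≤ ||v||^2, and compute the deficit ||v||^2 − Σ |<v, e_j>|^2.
Σ |<v, e_j>|^2 = 9/2; ||v||^2 = 5; deficit = 1/2

Write each e_j = u_j / sqrt(<u_j, u_j>) where u_j is the displayed integer vector. Then <v, e_j> = <v, u_j> / sqrt(<u_j, u_j>), so |<v, e_j>|^2 = <v, u_j>^2 / <u_j, u_j>.
Coefficients: <v, e_1> = 5/sqrt(6), <v, e_2> = 1/sqrt(3).
Square and sum: Σ |<v, e_j>|^2 = 9/2.
Compute ||v||^2 = v·v = 5.
Deficit = 5 − 9/2 = 1/2 ≥ 0, confirming Bessel's inequality. (The deficit equals ||v − Σ <v,e_j> e_j||^2, the squared distance from v to span{e_j}.)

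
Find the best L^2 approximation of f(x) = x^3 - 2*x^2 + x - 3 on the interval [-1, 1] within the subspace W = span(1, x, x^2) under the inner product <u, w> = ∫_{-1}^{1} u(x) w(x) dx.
g(x) = -2*x^2 + 8*x/5 - 3

The best approximation g ∈ W is the orthogonal projection of f onto W. Writing g = a_0 + a_1 x + a_2 x^2, the coefficients solve the normal equations G · a = b where
  G_{ij} = <φ_i, φ_j> and b_i = <f, φ_i>, with φ_0 = 1, φ_1 = x, φ_2 = x^2.
G =
  [2, 0, 2/3]
  [0, 2/3, 0]
  [2/3, 0, 2/5],
b = (-22/3, 16/15, -14/5).
Solving gives a_0 = -3, a_1 = 8/5, a_2 = -2, so
  g(x) = -2*x^2 + 8*x/5 - 3.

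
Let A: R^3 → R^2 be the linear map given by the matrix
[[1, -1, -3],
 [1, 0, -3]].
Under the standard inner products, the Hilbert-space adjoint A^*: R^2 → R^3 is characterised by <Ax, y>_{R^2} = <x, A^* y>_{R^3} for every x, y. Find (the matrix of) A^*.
A^* = A^T =
[[1, 1],
 [-1, 0],
 [-3, -3]]

For real matrices with standard dot products, the defining identity <Ax, y> = <x, A^* y> gives (Ax)^T y = x^T (A^*) y, i.e. x^T A^T y = x^T (A^*) y. Since this holds for all x, y, we must have A^* = A^T. Therefore
A^* =
[[1, 1],
 [-1, 0],
 [-3, -3]].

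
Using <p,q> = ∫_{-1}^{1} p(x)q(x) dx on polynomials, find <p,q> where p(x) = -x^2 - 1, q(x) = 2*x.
<p,q> = 0

Expand the product: p(x)·q(x) = -2*x^3 - 2*x.
∫_{-1}^{1} of each monomial x^k gives [2/(k+1) if k even, 0 if k odd]. Integrating term-by-term (or equivalently evaluating the antiderivative F(x) = -x^4/2 - x^2 at the endpoints):
  F(1) − F(−1) = -3/2 − (-3/2) = 0.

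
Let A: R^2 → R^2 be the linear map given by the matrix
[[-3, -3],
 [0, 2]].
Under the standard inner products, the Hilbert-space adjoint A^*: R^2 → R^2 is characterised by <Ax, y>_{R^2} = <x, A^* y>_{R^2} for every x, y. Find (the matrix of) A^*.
A^* = A^T =
[[-3, 0],
 [-3, 2]]

For real matrices with standard dot products, the defining identity <Ax, y> = <x, A^* y> gives (Ax)^T y = x^T (A^*) y, i.e. x^T A^T y = x^T (A^*) y. Since this holds for all x, y, we must have A^* = A^T. Therefore
A^* =
[[-3, 0],
 [-3, 2]].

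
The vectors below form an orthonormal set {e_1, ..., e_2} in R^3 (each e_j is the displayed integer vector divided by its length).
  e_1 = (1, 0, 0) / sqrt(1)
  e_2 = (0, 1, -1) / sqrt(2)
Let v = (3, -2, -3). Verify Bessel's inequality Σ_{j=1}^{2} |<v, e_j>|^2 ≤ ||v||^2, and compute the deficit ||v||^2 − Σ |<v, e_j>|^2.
Σ |<v, e_j>|^2 = 19/2; ||v||^2 = 22; deficit = 25/2

Write each e_j = u_j / sqrt(<u_j, u_j>) where u_j is the displayed integer vector. Then <v, e_j> = <v, u_j> / sqrt(<u_j, u_j>), so |<v, e_j>|^2 = <v, u_j>^2 / <u_j, u_j>.
Coefficients: <v, e_1> = 3/sqrt(1), <v, e_2> = 1/sqrt(2).
Square and sum: Σ |<v, e_j>|^2 = 19/2.
Compute ||v||^2 = v·v = 22.
Deficit = 22 − 19/2 = 25/2 ≥ 0, confirming Bessel's inequality. (The deficit equals ||v − Σ <v,e_j> e_j||^2, the squared distance from v to span{e_j}.)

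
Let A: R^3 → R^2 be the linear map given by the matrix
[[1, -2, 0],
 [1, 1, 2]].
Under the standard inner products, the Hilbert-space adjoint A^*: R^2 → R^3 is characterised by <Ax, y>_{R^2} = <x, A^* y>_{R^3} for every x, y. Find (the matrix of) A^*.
A^* = A^T =
[[1, 1],
 [-2, 1],
 [0, 2]]

For real matrices with standard dot products, the defining identity <Ax, y> = <x, A^* y> gives (Ax)^T y = x^T (A^*) y, i.e. x^T A^T y = x^T (A^*) y. Since this holds for all x, y, we must have A^* = A^T. Therefore
A^* =
[[1, 1],
 [-2, 1],
 [0, 2]].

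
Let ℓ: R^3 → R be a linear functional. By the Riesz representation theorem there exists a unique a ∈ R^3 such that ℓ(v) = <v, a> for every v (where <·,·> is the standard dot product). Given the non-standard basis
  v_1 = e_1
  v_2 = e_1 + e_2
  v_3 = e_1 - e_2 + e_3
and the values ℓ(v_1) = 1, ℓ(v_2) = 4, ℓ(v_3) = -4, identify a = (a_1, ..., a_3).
a = (1, 3, -2)

Write a = (a_1, ..., a_3) in the standard basis. For each basis vector v_i, ℓ(v_i) = <v_i, a> is a linear equation in the a_j's. Collect the n equations into a matrix system V a = ℓ, where row i of V is v_i (expressed in the standard basis). Since V is invertible (lower-triangular with 1s on the diagonal, up to permutation), solve by back-substitution:
  V =
[[1, 0, 0],
 [1, 1, 0],
 [1, -1, 1]]
  V a = (1, 4, -4)
Solving gives a = (1, 3, -2).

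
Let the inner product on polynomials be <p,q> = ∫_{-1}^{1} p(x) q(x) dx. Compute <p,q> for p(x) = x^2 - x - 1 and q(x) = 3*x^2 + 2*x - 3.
<p,q> = 28/15

Expand the product: p(x)·q(x) = 3*x^4 - x^3 - 8*x^2 + x + 3.
∫_{-1}^{1} of each monomial x^k gives [2/(k+1) if k even, 0 if k odd]. Integrating term-by-term (or equivalently evaluating the antiderivative F(x) = 3*x^5/5 - x^4/4 - 8*x^3/3 + x^2/2 + 3*x at the endpoints):
  F(1) − F(−1) = 71/60 − (-41/60) = 28/15.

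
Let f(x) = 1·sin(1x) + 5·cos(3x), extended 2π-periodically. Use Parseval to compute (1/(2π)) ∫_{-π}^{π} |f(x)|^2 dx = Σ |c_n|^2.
Σ |c_n|^2 = 13

Expand |f|^2 and use orthogonality of {sin(nx), cos(mx)} on [-π, π]:
  ∫_{-π}^{π} sin(nx)^2 dx = π, ∫ cos(mx)^2 dx = π, and cross terms integrate to 0.
So ∫_{-π}^{π} f(x)^2 dx = 1^2 · π + 5^2 · π = (1 + 25)π.
Divide by 2π: (1 + 25)/2 = 13.
By Parseval, this equals Σ |c_n|^2.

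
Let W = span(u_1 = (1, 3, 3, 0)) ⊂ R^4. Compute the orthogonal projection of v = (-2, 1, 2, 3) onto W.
proj_W(v) = (7/19, 21/19, 21/19, 0)

Set up U = [u_1 | ... | u_1] ∈ R^(4×1). The projector onto W = col(U) is P = U (U^T U)^(-1) U^T.
Compute U^T U =
  [19],
and U^T v = (7).
Solve U^T U · c = U^T v for the coefficients: c = (7/19). The projection is proj_W(v) = U c.
Check: (v - proj_W(v)) · u_1 = 0  (should be 0).
Result: proj_W(v) = (7/19, 21/19, 21/19, 0).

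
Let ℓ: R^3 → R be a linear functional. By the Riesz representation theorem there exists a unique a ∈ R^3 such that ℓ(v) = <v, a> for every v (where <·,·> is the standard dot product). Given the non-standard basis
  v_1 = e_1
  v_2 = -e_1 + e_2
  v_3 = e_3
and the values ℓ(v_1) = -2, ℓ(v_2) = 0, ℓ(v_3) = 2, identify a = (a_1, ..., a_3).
a = (-2, -2, 2)

Write a = (a_1, ..., a_3) in the standard basis. For each basis vector v_i, ℓ(v_i) = <v_i, a> is a linear equation in the a_j's. Collect the n equations into a matrix system V a = ℓ, where row i of V is v_i (expressed in the standard basis). Since V is invertible (lower-triangular with 1s on the diagonal, up to permutation), solve by back-substitution:
  V =
[[1, 0, 0],
 [-1, 1, 0],
 [0, 0, 1]]
  V a = (-2, 0, 2)
Solving gives a = (-2, -2, 2).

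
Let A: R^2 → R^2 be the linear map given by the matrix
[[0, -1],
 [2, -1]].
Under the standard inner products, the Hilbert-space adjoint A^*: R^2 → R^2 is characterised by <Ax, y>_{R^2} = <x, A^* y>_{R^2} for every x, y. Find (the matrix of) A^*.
A^* = A^T =
[[0, 2],
 [-1, -1]]

For real matrices with standard dot products, the defining identity <Ax, y> = <x, A^* y> gives (Ax)^T y = x^T (A^*) y, i.e. x^T A^T y = x^T (A^*) y. Since this holds for all x, y, we must have A^* = A^T. Therefore
A^* =
[[0, 2],
 [-1, -1]].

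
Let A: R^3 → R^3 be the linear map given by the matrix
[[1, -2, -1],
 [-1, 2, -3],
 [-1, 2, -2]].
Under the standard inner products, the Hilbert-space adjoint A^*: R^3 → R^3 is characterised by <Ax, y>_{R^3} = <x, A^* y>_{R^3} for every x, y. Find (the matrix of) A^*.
A^* = A^T =
[[1, -1, -1],
 [-2, 2, 2],
 [-1, -3, -2]]

For real matrices with standard dot products, the defining identity <Ax, y> = <x, A^* y> gives (Ax)^T y = x^T (A^*) y, i.e. x^T A^T y = x^T (A^*) y. Since this holds for all x, y, we must have A^* = A^T. Therefore
A^* =
[[1, -1, -1],
 [-2, 2, 2],
 [-1, -3, -2]].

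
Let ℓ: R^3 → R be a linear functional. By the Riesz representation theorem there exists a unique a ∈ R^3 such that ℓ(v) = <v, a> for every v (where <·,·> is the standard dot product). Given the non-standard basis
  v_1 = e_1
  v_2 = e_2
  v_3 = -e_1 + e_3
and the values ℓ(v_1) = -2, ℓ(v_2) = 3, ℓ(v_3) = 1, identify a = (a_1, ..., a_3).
a = (-2, 3, -1)

Write a = (a_1, ..., a_3) in the standard basis. For each basis vector v_i, ℓ(v_i) = <v_i, a> is a linear equation in the a_j's. Collect the n equations into a matrix system V a = ℓ, where row i of V is v_i (expressed in the standard basis). Since V is invertible (lower-triangular with 1s on the diagonal, up to permutation), solve by back-substitution:
  V =
[[1, 0, 0],
 [0, 1, 0],
 [-1, 0, 1]]
  V a = (-2, 3, 1)
Solving gives a = (-2, 3, -1).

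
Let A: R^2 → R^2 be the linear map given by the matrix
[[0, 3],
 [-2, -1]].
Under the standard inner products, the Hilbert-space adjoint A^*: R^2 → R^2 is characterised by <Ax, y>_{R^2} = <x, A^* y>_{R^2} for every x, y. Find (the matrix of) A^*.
A^* = A^T =
[[0, -2],
 [3, -1]]

For real matrices with standard dot products, the defining identity <Ax, y> = <x, A^* y> gives (Ax)^T y = x^T (A^*) y, i.e. x^T A^T y = x^T (A^*) y. Since this holds for all x, y, we must have A^* = A^T. Therefore
A^* =
[[0, -2],
 [3, -1]].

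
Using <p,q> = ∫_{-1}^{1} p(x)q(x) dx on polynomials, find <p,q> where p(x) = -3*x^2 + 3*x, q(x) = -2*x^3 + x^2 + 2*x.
<p,q> = 2/5

Expand the product: p(x)·q(x) = 6*x^5 - 9*x^4 - 3*x^3 + 6*x^2.
∫_{-1}^{1} of each monomial x^k gives [2/(k+1) if k even, 0 if k odd]. Integrating term-by-term (or equivalently evaluating the antiderivative F(x) = x^6 - 9*x^5/5 - 3*x^4/4 + 2*x^3 at the endpoints):
  F(1) − F(−1) = 9/20 − (1/20) = 2/5.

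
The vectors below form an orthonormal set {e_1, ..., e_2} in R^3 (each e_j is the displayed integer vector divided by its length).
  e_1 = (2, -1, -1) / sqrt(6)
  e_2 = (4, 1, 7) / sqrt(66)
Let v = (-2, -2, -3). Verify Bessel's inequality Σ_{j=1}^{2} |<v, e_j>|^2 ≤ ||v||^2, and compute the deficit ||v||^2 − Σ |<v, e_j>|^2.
Σ |<v, e_j>|^2 = 162/11; ||v||^2 = 17; deficit = 25/11

Write each e_j = u_j / sqrt(<u_j, u_j>) where u_j is the displayed integer vector. Then <v, e_j> = <v, u_j> / sqrt(<u_j, u_j>), so |<v, e_j>|^2 = <v, u_j>^2 / <u_j, u_j>.
Coefficients: <v, e_1> = 1/sqrt(6), <v, e_2> = -31/sqrt(66).
Square and sum: Σ |<v, e_j>|^2 = 162/11.
Compute ||v||^2 = v·v = 17.
Deficit = 17 − 162/11 = 25/11 ≥ 0, confirming Bessel's inequality. (The deficit equals ||v − Σ <v,e_j> e_j||^2, the squared distance from v to span{e_j}.)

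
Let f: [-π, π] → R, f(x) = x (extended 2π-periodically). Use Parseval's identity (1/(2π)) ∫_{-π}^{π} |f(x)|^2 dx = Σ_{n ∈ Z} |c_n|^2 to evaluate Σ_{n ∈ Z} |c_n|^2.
Σ |c_n|^2 = π^2/3

Expand and integrate term by term over [-π, π]:
  ∫ (x)^2 dx = 1·(2π^3/3); ∫ 2·1·(0)·x dx = 0 (odd integrand); ∫ 0^2 dx = 0·2π.
So (1/(2π)) ∫_{-π}^{π} (x)^2 dx = 1π^2/3 + 0 = π^2/3.
Parseval ⇒ Σ |c_n|^2 = π^2/3.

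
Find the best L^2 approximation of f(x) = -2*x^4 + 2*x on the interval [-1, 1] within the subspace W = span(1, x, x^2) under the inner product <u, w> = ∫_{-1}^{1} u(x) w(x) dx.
g(x) = -12*x^2/7 + 2*x + 6/35

The best approximation g ∈ W is the orthogonal projection of f onto W. Writing g = a_0 + a_1 x + a_2 x^2, the coefficients solve the normal equations G · a = b where
  G_{ij} = <φ_i, φ_j> and b_i = <f, φ_i>, with φ_0 = 1, φ_1 = x, φ_2 = x^2.
G =
  [2, 0, 2/3]
  [0, 2/3, 0]
  [2/3, 0, 2/5],
b = (-4/5, 4/3, -4/7).
Solving gives a_0 = 6/35, a_1 = 2, a_2 = -12/7, so
  g(x) = -12*x^2/7 + 2*x + 6/35.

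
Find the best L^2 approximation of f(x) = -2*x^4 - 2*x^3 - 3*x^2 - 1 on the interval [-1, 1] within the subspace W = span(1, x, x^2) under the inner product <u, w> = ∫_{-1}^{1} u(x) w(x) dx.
g(x) = -33*x^2/7 - 6*x/5 - 29/35

The best approximation g ∈ W is the orthogonal projection of f onto W. Writing g = a_0 + a_1 x + a_2 x^2, the coefficients solve the normal equations G · a = b where
  G_{ij} = <φ_i, φ_j> and b_i = <f, φ_i>, with φ_0 = 1, φ_1 = x, φ_2 = x^2.
G =
  [2, 0, 2/3]
  [0, 2/3, 0]
  [2/3, 0, 2/5],
b = (-24/5, -4/5, -256/105).
Solving gives a_0 = -29/35, a_1 = -6/5, a_2 = -33/7, so
  g(x) = -33*x^2/7 - 6*x/5 - 29/35.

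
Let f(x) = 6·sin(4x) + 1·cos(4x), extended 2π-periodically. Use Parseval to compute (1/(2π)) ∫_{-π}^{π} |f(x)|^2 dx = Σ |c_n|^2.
Σ |c_n|^2 = 37/2

Expand |f|^2 and use orthogonality of {sin(nx), cos(mx)} on [-π, π]:
  ∫_{-π}^{π} sin(nx)^2 dx = π, ∫ cos(mx)^2 dx = π, and cross terms integrate to 0.
So ∫_{-π}^{π} f(x)^2 dx = 6^2 · π + 1^2 · π = (36 + 1)π.
Divide by 2π: (36 + 1)/2 = 37/2.
By Parseval, this equals Σ |c_n|^2.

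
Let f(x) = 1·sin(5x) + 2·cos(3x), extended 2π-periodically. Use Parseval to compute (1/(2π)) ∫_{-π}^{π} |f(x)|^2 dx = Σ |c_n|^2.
Σ |c_n|^2 = 5/2

Expand |f|^2 and use orthogonality of {sin(nx), cos(mx)} on [-π, π]:
  ∫_{-π}^{π} sin(nx)^2 dx = π, ∫ cos(mx)^2 dx = π, and cross terms integrate to 0.
So ∫_{-π}^{π} f(x)^2 dx = 1^2 · π + 2^2 · π = (1 + 4)π.
Divide by 2π: (1 + 4)/2 = 5/2.
By Parseval, this equals Σ |c_n|^2.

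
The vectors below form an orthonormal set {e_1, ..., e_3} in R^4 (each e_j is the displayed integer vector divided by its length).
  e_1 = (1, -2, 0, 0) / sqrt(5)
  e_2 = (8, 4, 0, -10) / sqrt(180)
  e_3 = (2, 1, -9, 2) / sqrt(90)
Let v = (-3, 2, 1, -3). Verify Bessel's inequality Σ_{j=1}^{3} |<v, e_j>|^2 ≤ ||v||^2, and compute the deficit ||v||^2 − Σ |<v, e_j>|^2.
Σ |<v, e_j>|^2 = 149/10; ||v||^2 = 23; deficit = 81/10

Write each e_j = u_j / sqrt(<u_j, u_j>) where u_j is the displayed integer vector. Then <v, e_j> = <v, u_j> / sqrt(<u_j, u_j>), so |<v, e_j>|^2 = <v, u_j>^2 / <u_j, u_j>.
Coefficients: <v, e_1> = -7/sqrt(5), <v, e_2> = 14/sqrt(180), <v, e_3> = -19/sqrt(90).
Square and sum: Σ |<v, e_j>|^2 = 149/10.
Compute ||v||^2 = v·v = 23.
Deficit = 23 − 149/10 = 81/10 ≥ 0, confirming Bessel's inequality. (The deficit equals ||v − Σ <v,e_j> e_j||^2, the squared distance from v to span{e_j}.)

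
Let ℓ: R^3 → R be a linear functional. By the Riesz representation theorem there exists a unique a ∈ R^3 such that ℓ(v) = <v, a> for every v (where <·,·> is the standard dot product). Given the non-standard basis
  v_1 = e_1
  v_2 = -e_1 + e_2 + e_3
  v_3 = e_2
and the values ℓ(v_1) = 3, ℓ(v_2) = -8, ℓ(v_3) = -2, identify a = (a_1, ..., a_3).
a = (3, -2, -3)

Write a = (a_1, ..., a_3) in the standard basis. For each basis vector v_i, ℓ(v_i) = <v_i, a> is a linear equation in the a_j's. Collect the n equations into a matrix system V a = ℓ, where row i of V is v_i (expressed in the standard basis). Since V is invertible (lower-triangular with 1s on the diagonal, up to permutation), solve by back-substitution:
  V =
[[1, 0, 0],
 [-1, 1, 1],
 [0, 1, 0]]
  V a = (3, -8, -2)
Solving gives a = (3, -2, -3).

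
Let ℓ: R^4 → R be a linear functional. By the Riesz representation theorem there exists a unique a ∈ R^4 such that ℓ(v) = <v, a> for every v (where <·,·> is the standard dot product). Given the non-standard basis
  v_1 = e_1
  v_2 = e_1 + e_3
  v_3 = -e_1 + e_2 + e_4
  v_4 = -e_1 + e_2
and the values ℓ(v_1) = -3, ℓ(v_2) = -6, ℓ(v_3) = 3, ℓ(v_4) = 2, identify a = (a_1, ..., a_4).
a = (-3, -1, -3, 1)

Write a = (a_1, ..., a_4) in the standard basis. For each basis vector v_i, ℓ(v_i) = <v_i, a> is a linear equation in the a_j's. Collect the n equations into a matrix system V a = ℓ, where row i of V is v_i (expressed in the standard basis). Since V is invertible (lower-triangular with 1s on the diagonal, up to permutation), solve by back-substitution:
  V =
[[1, 0, 0, 0],
 [1, 0, 1, 0],
 [-1, 1, 0, 1],
 [-1, 1, 0, 0]]
  V a = (-3, -6, 3, 2)
Solving gives a = (-3, -1, -3, 1).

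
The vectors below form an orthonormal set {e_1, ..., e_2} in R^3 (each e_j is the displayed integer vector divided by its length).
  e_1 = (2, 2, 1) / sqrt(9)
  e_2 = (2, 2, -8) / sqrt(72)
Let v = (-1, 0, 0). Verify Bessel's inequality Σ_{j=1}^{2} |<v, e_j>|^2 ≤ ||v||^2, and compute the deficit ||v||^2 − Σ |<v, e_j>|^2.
Σ |<v, e_j>|^2 = 1/2; ||v||^2 = 1; deficit = 1/2

Write each e_j = u_j / sqrt(<u_j, u_j>) where u_j is the displayed integer vector. Then <v, e_j> = <v, u_j> / sqrt(<u_j, u_j>), so |<v, e_j>|^2 = <v, u_j>^2 / <u_j, u_j>.
Coefficients: <v, e_1> = -2/sqrt(9), <v, e_2> = -2/sqrt(72).
Square and sum: Σ |<v, e_j>|^2 = 1/2.
Compute ||v||^2 = v·v = 1.
Deficit = 1 − 1/2 = 1/2 ≥ 0, confirming Bessel's inequality. (The deficit equals ||v − Σ <v,e_j> e_j||^2, the squared distance from v to span{e_j}.)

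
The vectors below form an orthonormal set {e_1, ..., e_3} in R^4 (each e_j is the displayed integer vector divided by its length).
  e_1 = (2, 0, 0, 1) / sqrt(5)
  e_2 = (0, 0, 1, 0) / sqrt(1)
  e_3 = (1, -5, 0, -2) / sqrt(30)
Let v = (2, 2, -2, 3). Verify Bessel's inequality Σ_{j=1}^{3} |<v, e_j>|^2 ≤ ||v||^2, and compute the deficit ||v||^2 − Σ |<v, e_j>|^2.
Σ |<v, e_j>|^2 = 61/3; ||v||^2 = 21; deficit = 2/3

Write each e_j = u_j / sqrt(<u_j, u_j>) where u_j is the displayed integer vector. Then <v, e_j> = <v, u_j> / sqrt(<u_j, u_j>), so |<v, e_j>|^2 = <v, u_j>^2 / <u_j, u_j>.
Coefficients: <v, e_1> = 7/sqrt(5), <v, e_2> = -2/sqrt(1), <v, e_3> = -14/sqrt(30).
Square and sum: Σ |<v, e_j>|^2 = 61/3.
Compute ||v||^2 = v·v = 21.
Deficit = 21 − 61/3 = 2/3 ≥ 0, confirming Bessel's inequality. (The deficit equals ||v − Σ <v,e_j> e_j||^2, the squared distance from v to span{e_j}.)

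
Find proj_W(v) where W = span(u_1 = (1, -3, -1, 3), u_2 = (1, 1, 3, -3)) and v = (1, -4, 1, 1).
proj_W(v) = (2, -52/17, 16/17, 27/17)

Set up U = [u_1 | ... | u_2] ∈ R^(4×2). The projector onto W = col(U) is P = U (U^T U)^(-1) U^T.
Compute U^T U =
  [20, -14]
  [-14, 20],
and U^T v = (15, -3).
Solve U^T U · c = U^T v for the coefficients: c = (43/34, 25/34). The projection is proj_W(v) = U c.
Check: (v - proj_W(v)) · u_1 = 0  (should be 0).
Check: (v - proj_W(v)) · u_2 = 0  (should be 0).
Result: proj_W(v) = (2, -52/17, 16/17, 27/17).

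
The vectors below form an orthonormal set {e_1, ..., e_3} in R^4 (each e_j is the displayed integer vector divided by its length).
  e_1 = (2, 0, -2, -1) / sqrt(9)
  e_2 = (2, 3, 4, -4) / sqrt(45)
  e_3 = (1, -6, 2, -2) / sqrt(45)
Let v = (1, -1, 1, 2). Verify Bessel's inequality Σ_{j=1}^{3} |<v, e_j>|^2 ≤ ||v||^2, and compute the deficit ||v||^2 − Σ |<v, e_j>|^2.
Σ |<v, e_j>|^2 = 14/9; ||v||^2 = 7; deficit = 49/9

Write each e_j = u_j / sqrt(<u_j, u_j>) where u_j is the displayed integer vector. Then <v, e_j> = <v, u_j> / sqrt(<u_j, u_j>), so |<v, e_j>|^2 = <v, u_j>^2 / <u_j, u_j>.
Coefficients: <v, e_1> = -2/sqrt(9), <v, e_2> = -5/sqrt(45), <v, e_3> = 5/sqrt(45).
Square and sum: Σ |<v, e_j>|^2 = 14/9.
Compute ||v||^2 = v·v = 7.
Deficit = 7 − 14/9 = 49/9 ≥ 0, confirming Bessel's inequality. (The deficit equals ||v − Σ <v,e_j> e_j||^2, the squared distance from v to span{e_j}.)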